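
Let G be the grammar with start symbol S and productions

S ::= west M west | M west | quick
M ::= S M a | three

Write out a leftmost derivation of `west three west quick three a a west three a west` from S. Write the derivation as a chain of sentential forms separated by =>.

S => west M west => west S M a west => west M west M a west => west S M a west M a west => west M west M a west M a west => west three west M a west M a west => west three west S M a a west M a west => west three west quick M a a west M a west => west three west quick three a a west M a west => west three west quick three a a west three a west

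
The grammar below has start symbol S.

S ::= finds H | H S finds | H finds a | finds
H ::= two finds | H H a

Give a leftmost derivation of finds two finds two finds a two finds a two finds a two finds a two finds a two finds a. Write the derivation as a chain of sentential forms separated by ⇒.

S ⇒ finds H   [S ::= finds H]
finds H ⇒ finds H H a   [H ::= H H a]
finds H H a ⇒ finds H H a H a   [H ::= H H a]
finds H H a H a ⇒ finds H H a H a H a   [H ::= H H a]
finds H H a H a H a ⇒ finds H H a H a H a H a   [H ::= H H a]
finds H H a H a H a H a ⇒ finds H H a H a H a H a H a   [H ::= H H a]
finds H H a H a H a H a H a ⇒ finds H H a H a H a H a H a H a   [H ::= H H a]
finds H H a H a H a H a H a H a ⇒ finds two finds H a H a H a H a H a H a   [H ::= two finds]
finds two finds H a H a H a H a H a H a ⇒ finds two finds two finds a H a H a H a H a H a   [H ::= two finds]
finds two finds two finds a H a H a H a H a H a ⇒ finds two finds two finds a two finds a H a H a H a H a   [H ::= two finds]
finds two finds two finds a two finds a H a H a H a H a ⇒ finds two finds two finds a two finds a two finds a H a H a H a   [H ::= two finds]
finds two finds two finds a two finds a two finds a H a H a H a ⇒ finds two finds two finds a two finds a two finds a two finds a H a H a   [H ::= two finds]
finds two finds two finds a two finds a two finds a two finds a H a H a ⇒ finds two finds two finds a two finds a two finds a two finds a two finds a H a   [H ::= two finds]
finds two finds two finds a two finds a two finds a two finds a two finds a H a ⇒ finds two finds two finds a two finds a two finds a two finds a two finds a two finds a   [H ::= two finds]

S ⇒ finds H ⇒ finds H H a ⇒ finds H H a H a ⇒ finds H H a H a H a ⇒ finds H H a H a H a H a ⇒ finds H H a H a H a H a H a ⇒ finds H H a H a H a H a H a H a ⇒ finds two finds H a H a H a H a H a H a ⇒ finds two finds two finds a H a H a H a H a H a ⇒ finds two finds two finds a two finds a H a H a H a H a ⇒ finds two finds two finds a two finds a two finds a H a H a H a ⇒ finds two finds two finds a two finds a two finds a two finds a H a H a ⇒ finds two finds two finds a two finds a two finds a two finds a two finds a H a ⇒ finds two finds two finds a two finds a two finds a two finds a two finds a two finds a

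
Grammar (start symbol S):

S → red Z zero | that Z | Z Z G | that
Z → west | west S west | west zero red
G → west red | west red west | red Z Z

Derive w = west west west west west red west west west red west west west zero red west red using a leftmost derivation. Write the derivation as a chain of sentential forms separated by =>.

S => Z Z G   [S → Z Z G]
Z Z G => west S west Z G   [Z → west S west]
west S west Z G => west Z Z G west Z G   [S → Z Z G]
west Z Z G west Z G => west west S west Z G west Z G   [Z → west S west]
west west S west Z G west Z G => west west Z Z G west Z G west Z G   [S → Z Z G]
west west Z Z G west Z G west Z G => west west west Z G west Z G west Z G   [Z → west]
west west west Z G west Z G west Z G => west west west west G west Z G west Z G   [Z → west]
west west west west G west Z G west Z G => west west west west west red west Z G west Z G   [G → west red]
west west west west west red west Z G west Z G => west west west west west red west west G west Z G   [Z → west]
west west west west west red west west G west Z G => west west west west west red west west west red west west Z G   [G → west red west]
west west west west west red west west west red west west Z G => west west west west west red west west west red west west west zero red G   [Z → west zero red]
west west west west west red west west west red west west west zero red G => west west west west west red west west west red west west west zero red west red   [G → west red]

S => Z Z G => west S west Z G => west Z Z G west Z G => west west S west Z G west Z G => west west Z Z G west Z G west Z G => west west west Z G west Z G west Z G => west west west west G west Z G west Z G => west west west west west red west Z G west Z G => west west west west west red west west G west Z G => west west west west west red west west west red west west Z G => west west west west west red west west west red west west west zero red G => west west west west west red west west west red west west west zero red west red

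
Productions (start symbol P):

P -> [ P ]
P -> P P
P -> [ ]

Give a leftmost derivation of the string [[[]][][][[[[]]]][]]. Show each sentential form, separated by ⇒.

P ⇒ [P]   [P -> [ P ]]
[P] ⇒ [PP]   [P -> P P]
[PP] ⇒ [PPP]   [P -> P P]
[PPP] ⇒ [PPPP]   [P -> P P]
[PPPP] ⇒ [[P]PPP]   [P -> [ P ]]
[[P]PPP] ⇒ [[[]]PPP]   [P -> [ ]]
[[[]]PPP] ⇒ [[[]][]PP]   [P -> [ ]]
[[[]][]PP] ⇒ [[[]][]PPP]   [P -> P P]
[[[]][]PPP] ⇒ [[[]][][]PP]   [P -> [ ]]
[[[]][][]PP] ⇒ [[[]][][][P]P]   [P -> [ P ]]
[[[]][][][P]P] ⇒ [[[]][][][[P]]P]   [P -> [ P ]]
[[[]][][][[P]]P] ⇒ [[[]][][][[[P]]]P]   [P -> [ P ]]
[[[]][][][[[P]]]P] ⇒ [[[]][][][[[[]]]]P]   [P -> [ ]]
[[[]][][][[[[]]]]P] ⇒ [[[]][][][[[[]]]][]]   [P -> [ ]]

P ⇒ [P] ⇒ [PP] ⇒ [PPP] ⇒ [PPPP] ⇒ [[P]PPP] ⇒ [[[]]PPP] ⇒ [[[]][]PP] ⇒ [[[]][]PPP] ⇒ [[[]][][]PP] ⇒ [[[]][][][P]P] ⇒ [[[]][][][[P]]P] ⇒ [[[]][][][[[P]]]P] ⇒ [[[]][][][[[[]]]]P] ⇒ [[[]][][][[[[]]]][]]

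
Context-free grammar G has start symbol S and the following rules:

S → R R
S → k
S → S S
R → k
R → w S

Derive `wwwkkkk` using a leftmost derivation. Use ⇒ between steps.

S⇒RR⇒wSR⇒wRRR⇒wwSRR⇒wwRRRR⇒wwwSRRR⇒wwwkRRR⇒wwwkkRR⇒wwwkkkR⇒wwwkkkk

S ⇒ RR   [S → R R]
RR ⇒ wSR   [R → w S]
wSR ⇒ wRRR   [S → R R]
wRRR ⇒ wwSRR   [R → w S]
wwSRR ⇒ wwRRRR   [S → R R]
wwRRRR ⇒ wwwSRRR   [R → w S]
wwwSRRR ⇒ wwwkRRR   [S → k]
wwwkRRR ⇒ wwwkkRR   [R → k]
wwwkkRR ⇒ wwwkkkR   [R → k]
wwwkkkR ⇒ wwwkkkk   [R → k]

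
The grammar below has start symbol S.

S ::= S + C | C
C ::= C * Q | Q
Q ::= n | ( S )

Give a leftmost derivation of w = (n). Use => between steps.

S => C   [S ::= C]
C => Q   [C ::= Q]
Q => (S)   [Q ::= ( S )]
(S) => (C)   [S ::= C]
(C) => (Q)   [C ::= Q]
(Q) => (n)   [Q ::= n]

S=>C=>Q=>(S)=>(C)=>(Q)=>(n)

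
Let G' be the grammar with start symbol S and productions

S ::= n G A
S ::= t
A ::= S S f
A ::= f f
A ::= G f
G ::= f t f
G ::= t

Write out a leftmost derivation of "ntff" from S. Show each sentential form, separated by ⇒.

S ⇒ nGA ⇒ ntA ⇒ ntff

S ⇒ nGA   [S ::= n G A]
nGA ⇒ ntA   [G ::= t]
ntA ⇒ ntff   [A ::= f f]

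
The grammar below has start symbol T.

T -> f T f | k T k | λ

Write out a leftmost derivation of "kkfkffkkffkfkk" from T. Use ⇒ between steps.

T ⇒ kTk ⇒ kkTkk ⇒ kkfTfkk ⇒ kkfkTkfkk ⇒ kkfkfTfkfkk ⇒ kkfkffTffkfkk ⇒ kkfkffkTkffkfkk ⇒ kkfkffkkffkfkk

T ⇒ kTk   [T -> k T k]
kTk ⇒ kkTkk   [T -> k T k]
kkTkk ⇒ kkfTfkk   [T -> f T f]
kkfTfkk ⇒ kkfkTkfkk   [T -> k T k]
kkfkTkfkk ⇒ kkfkfTfkfkk   [T -> f T f]
kkfkfTfkfkk ⇒ kkfkffTffkfkk   [T -> f T f]
kkfkffTffkfkk ⇒ kkfkffkTkffkfkk   [T -> k T k]
kkfkffkTkffkfkk ⇒ kkfkffkkffkfkk   [T -> λ]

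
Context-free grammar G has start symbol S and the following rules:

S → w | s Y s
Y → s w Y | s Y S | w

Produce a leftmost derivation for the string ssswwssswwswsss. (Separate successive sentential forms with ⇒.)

S ⇒ sYs ⇒ ssYSs ⇒ ssswYSs ⇒ ssswwSs ⇒ ssswwsYss ⇒ ssswwssYSss ⇒ ssswwssswYSss ⇒ ssswwssswwSss ⇒ ssswwssswwsYsss ⇒ ssswwssswwswsss

S ⇒ sYs   [S → s Y s]
sYs ⇒ ssYSs   [Y → s Y S]
ssYSs ⇒ ssswYSs   [Y → s w Y]
ssswYSs ⇒ ssswwSs   [Y → w]
ssswwSs ⇒ ssswwsYss   [S → s Y s]
ssswwsYss ⇒ ssswwssYSss   [Y → s Y S]
ssswwssYSss ⇒ ssswwssswYSss   [Y → s w Y]
ssswwssswYSss ⇒ ssswwssswwSss   [Y → w]
ssswwssswwSss ⇒ ssswwssswwsYsss   [S → s Y s]
ssswwssswwsYsss ⇒ ssswwssswwswsss   [Y → w]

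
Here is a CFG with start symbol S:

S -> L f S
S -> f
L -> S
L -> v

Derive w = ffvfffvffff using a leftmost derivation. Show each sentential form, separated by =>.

S=>LfS=>SfS=>LfSfS=>SfSfS=>ffSfS=>ffLfSfS=>ffSfSfS=>ffLfSfSfS=>ffvfSfSfS=>ffvfffSfS=>ffvfffLfSfS=>ffvfffvfSfS=>ffvfffvfffS=>ffvfffvffff

S => LfS   [S -> L f S]
LfS => SfS   [L -> S]
SfS => LfSfS   [S -> L f S]
LfSfS => SfSfS   [L -> S]
SfSfS => ffSfS   [S -> f]
ffSfS => ffLfSfS   [S -> L f S]
ffLfSfS => ffSfSfS   [L -> S]
ffSfSfS => ffLfSfSfS   [S -> L f S]
ffLfSfSfS => ffvfSfSfS   [L -> v]
ffvfSfSfS => ffvfffSfS   [S -> f]
ffvfffSfS => ffvfffLfSfS   [S -> L f S]
ffvfffLfSfS => ffvfffvfSfS   [L -> v]
ffvfffvfSfS => ffvfffvfffS   [S -> f]
ffvfffvfffS => ffvfffvffff   [S -> f]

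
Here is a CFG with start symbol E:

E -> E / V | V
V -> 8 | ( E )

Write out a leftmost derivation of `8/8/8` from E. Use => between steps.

E=>E/V=>E/V/V=>V/V/V=>8/V/V=>8/8/V=>8/8/8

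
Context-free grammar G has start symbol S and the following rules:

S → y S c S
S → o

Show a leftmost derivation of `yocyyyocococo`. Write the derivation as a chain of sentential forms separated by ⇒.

S ⇒ yScS ⇒ yocS ⇒ yocyScS ⇒ yocyyScScS ⇒ yocyyyScScScS ⇒ yocyyyocScScS ⇒ yocyyyococScS ⇒ yocyyyocococS ⇒ yocyyyocococo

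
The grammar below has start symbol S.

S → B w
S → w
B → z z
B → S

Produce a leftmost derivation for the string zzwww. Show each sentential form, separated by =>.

S => Bw   [S → B w]
Bw => Sw   [B → S]
Sw => Bww   [S → B w]
Bww => Sww   [B → S]
Sww => Bwww   [S → B w]
Bwww => zzwww   [B → z z]

S => Bw => Sw => Bww => Sww => Bwww => zzwww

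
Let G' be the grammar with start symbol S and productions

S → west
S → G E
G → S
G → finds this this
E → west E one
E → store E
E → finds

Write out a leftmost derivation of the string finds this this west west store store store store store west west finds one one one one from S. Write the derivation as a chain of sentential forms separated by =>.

S => G E => finds this this E => finds this this west E one => finds this this west west E one one => finds this this west west store E one one => finds this this west west store store E one one => finds this this west west store store store E one one => finds this this west west store store store store E one one => finds this this west west store store store store store E one one => finds this this west west store store store store store west E one one one => finds this this west west store store store store store west west E one one one one => finds this this west west store store store store store west west finds one one one one

S => G E   [S → G E]
G E => finds this this E   [G → finds this this]
finds this this E => finds this this west E one   [E → west E one]
finds this this west E one => finds this this west west E one one   [E → west E one]
finds this this west west E one one => finds this this west west store E one one   [E → store E]
finds this this west west store E one one => finds this this west west store store E one one   [E → store E]
finds this this west west store store E one one => finds this this west west store store store E one one   [E → store E]
finds this this west west store store store E one one => finds this this west west store store store store E one one   [E → store E]
finds this this west west store store store store E one one => finds this this west west store store store store store E one one   [E → store E]
finds this this west west store store store store store E one one => finds this this west west store store store store store west E one one one   [E → west E one]
finds this this west west store store store store store west E one one one => finds this this west west store store store store store west west E one one one one   [E → west E one]
finds this this west west store store store store store west west E one one one one => finds this this west west store store store store store west west finds one one one one   [E → finds]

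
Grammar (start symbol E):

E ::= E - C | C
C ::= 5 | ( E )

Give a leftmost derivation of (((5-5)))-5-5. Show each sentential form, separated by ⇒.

E ⇒ E-C ⇒ E-C-C ⇒ C-C-C ⇒ (E)-C-C ⇒ (C)-C-C ⇒ ((E))-C-C ⇒ ((C))-C-C ⇒ (((E)))-C-C ⇒ (((E-C)))-C-C ⇒ (((C-C)))-C-C ⇒ (((5-C)))-C-C ⇒ (((5-5)))-C-C ⇒ (((5-5)))-5-C ⇒ (((5-5)))-5-5

E ⇒ E-C   [E ::= E - C]
E-C ⇒ E-C-C   [E ::= E - C]
E-C-C ⇒ C-C-C   [E ::= C]
C-C-C ⇒ (E)-C-C   [C ::= ( E )]
(E)-C-C ⇒ (C)-C-C   [E ::= C]
(C)-C-C ⇒ ((E))-C-C   [C ::= ( E )]
((E))-C-C ⇒ ((C))-C-C   [E ::= C]
((C))-C-C ⇒ (((E)))-C-C   [C ::= ( E )]
(((E)))-C-C ⇒ (((E-C)))-C-C   [E ::= E - C]
(((E-C)))-C-C ⇒ (((C-C)))-C-C   [E ::= C]
(((C-C)))-C-C ⇒ (((5-C)))-C-C   [C ::= 5]
(((5-C)))-C-C ⇒ (((5-5)))-C-C   [C ::= 5]
(((5-5)))-C-C ⇒ (((5-5)))-5-C   [C ::= 5]
(((5-5)))-5-C ⇒ (((5-5)))-5-5   [C ::= 5]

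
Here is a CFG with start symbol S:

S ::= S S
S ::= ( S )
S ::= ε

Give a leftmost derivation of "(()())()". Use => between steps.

S=>SS=>(S)S=>(SS)S=>((S)S)S=>(()S)S=>(()(S))S=>(()())S=>(()())(S)=>(()())()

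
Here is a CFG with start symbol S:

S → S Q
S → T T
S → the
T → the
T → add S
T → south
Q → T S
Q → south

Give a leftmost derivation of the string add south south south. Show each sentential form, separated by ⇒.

S ⇒ T T ⇒ add S T ⇒ add T T T ⇒ add south T T ⇒ add south south T ⇒ add south south south

S ⇒ T T   [S → T T]
T T ⇒ add S T   [T → add S]
add S T ⇒ add T T T   [S → T T]
add T T T ⇒ add south T T   [T → south]
add south T T ⇒ add south south T   [T → south]
add south south T ⇒ add south south south   [T → south]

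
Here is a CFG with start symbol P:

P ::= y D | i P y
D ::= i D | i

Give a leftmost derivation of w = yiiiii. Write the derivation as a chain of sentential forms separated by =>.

P => yD => yiD => yiiD => yiiiD => yiiiiD => yiiiii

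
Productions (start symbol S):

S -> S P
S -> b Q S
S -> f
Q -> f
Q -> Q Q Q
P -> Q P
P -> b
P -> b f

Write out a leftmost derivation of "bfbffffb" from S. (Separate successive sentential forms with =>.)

S => bQS   [S -> b Q S]
bQS => bfS   [Q -> f]
bfS => bfSP   [S -> S P]
bfSP => bfbQSP   [S -> b Q S]
bfbQSP => bfbQQQSP   [Q -> Q Q Q]
bfbQQQSP => bfbfQQSP   [Q -> f]
bfbfQQSP => bfbffQSP   [Q -> f]
bfbffQSP => bfbfffSP   [Q -> f]
bfbfffSP => bfbffffP   [S -> f]
bfbffffP => bfbffffb   [P -> b]

S=>bQS=>bfS=>bfSP=>bfbQSP=>bfbQQQSP=>bfbfQQSP=>bfbffQSP=>bfbfffSP=>bfbffffP=>bfbffffb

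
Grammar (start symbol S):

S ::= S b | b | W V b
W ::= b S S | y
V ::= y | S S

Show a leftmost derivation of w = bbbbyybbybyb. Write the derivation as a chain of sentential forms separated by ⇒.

S ⇒ WVb   [S ::= W V b]
WVb ⇒ bSSVb   [W ::= b S S]
bSSVb ⇒ bSbSVb   [S ::= S b]
bSbSVb ⇒ bbbSVb   [S ::= b]
bbbSVb ⇒ bbbWVbVb   [S ::= W V b]
bbbWVbVb ⇒ bbbbSSVbVb   [W ::= b S S]
bbbbSSVbVb ⇒ bbbbWVbSVbVb   [S ::= W V b]
bbbbWVbSVbVb ⇒ bbbbyVbSVbVb   [W ::= y]
bbbbyVbSVbVb ⇒ bbbbyybSVbVb   [V ::= y]
bbbbyybSVbVb ⇒ bbbbyybbVbVb   [S ::= b]
bbbbyybbVbVb ⇒ bbbbyybbybVb   [V ::= y]
bbbbyybbybVb ⇒ bbbbyybbybyb   [V ::= y]

S ⇒ WVb ⇒ bSSVb ⇒ bSbSVb ⇒ bbbSVb ⇒ bbbWVbVb ⇒ bbbbSSVbVb ⇒ bbbbWVbSVbVb ⇒ bbbbyVbSVbVb ⇒ bbbbyybSVbVb ⇒ bbbbyybbVbVb ⇒ bbbbyybbybVb ⇒ bbbbyybbybyb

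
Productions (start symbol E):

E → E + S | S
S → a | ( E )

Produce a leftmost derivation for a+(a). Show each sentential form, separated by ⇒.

E ⇒ E+S ⇒ S+S ⇒ a+S ⇒ a+(E) ⇒ a+(S) ⇒ a+(a)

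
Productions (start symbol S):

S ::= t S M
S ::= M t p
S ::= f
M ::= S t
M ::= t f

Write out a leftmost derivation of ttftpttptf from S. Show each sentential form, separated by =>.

S => tSM   [S ::= t S M]
tSM => tMtpM   [S ::= M t p]
tMtpM => tSttpM   [M ::= S t]
tSttpM => tMtpttpM   [S ::= M t p]
tMtpttpM => ttftpttpM   [M ::= t f]
ttftpttpM => ttftpttptf   [M ::= t f]

S => tSM => tMtpM => tSttpM => tMtpttpM => ttftpttpM => ttftpttptf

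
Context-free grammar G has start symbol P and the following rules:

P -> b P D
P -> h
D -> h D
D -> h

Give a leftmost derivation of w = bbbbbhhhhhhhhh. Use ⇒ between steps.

P ⇒ bPD ⇒ bbPDD ⇒ bbbPDDD ⇒ bbbbPDDDD ⇒ bbbbbPDDDDD ⇒ bbbbbhDDDDD ⇒ bbbbbhhDDDDD ⇒ bbbbbhhhDDDDD ⇒ bbbbbhhhhDDDDD ⇒ bbbbbhhhhhDDDD ⇒ bbbbbhhhhhhDDD ⇒ bbbbbhhhhhhhDD ⇒ bbbbbhhhhhhhhD ⇒ bbbbbhhhhhhhhh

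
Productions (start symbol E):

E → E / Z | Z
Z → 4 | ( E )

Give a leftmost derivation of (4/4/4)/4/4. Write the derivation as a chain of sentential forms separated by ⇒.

E ⇒ E/Z ⇒ E/Z/Z ⇒ Z/Z/Z ⇒ (E)/Z/Z ⇒ (E/Z)/Z/Z ⇒ (E/Z/Z)/Z/Z ⇒ (Z/Z/Z)/Z/Z ⇒ (4/Z/Z)/Z/Z ⇒ (4/4/Z)/Z/Z ⇒ (4/4/4)/Z/Z ⇒ (4/4/4)/4/Z ⇒ (4/4/4)/4/4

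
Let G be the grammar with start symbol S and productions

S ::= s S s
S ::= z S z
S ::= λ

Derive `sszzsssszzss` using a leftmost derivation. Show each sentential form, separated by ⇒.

S ⇒ sSs   [S ::= s S s]
sSs ⇒ ssSss   [S ::= s S s]
ssSss ⇒ sszSzss   [S ::= z S z]
sszSzss ⇒ sszzSzzss   [S ::= z S z]
sszzSzzss ⇒ sszzsSszzss   [S ::= s S s]
sszzsSszzss ⇒ sszzssSsszzss   [S ::= s S s]
sszzssSsszzss ⇒ sszzsssszzss   [S ::= λ]

S ⇒ sSs ⇒ ssSss ⇒ sszSzss ⇒ sszzSzzss ⇒ sszzsSszzss ⇒ sszzssSsszzss ⇒ sszzsssszzss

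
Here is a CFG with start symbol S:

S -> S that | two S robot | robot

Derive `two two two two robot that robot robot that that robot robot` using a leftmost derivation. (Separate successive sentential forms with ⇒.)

S ⇒ two S robot ⇒ two two S robot robot ⇒ two two S that robot robot ⇒ two two S that that robot robot ⇒ two two two S robot that that robot robot ⇒ two two two two S robot robot that that robot robot ⇒ two two two two S that robot robot that that robot robot ⇒ two two two two robot that robot robot that that robot robot

S ⇒ two S robot   [S -> two S robot]
two S robot ⇒ two two S robot robot   [S -> two S robot]
two two S robot robot ⇒ two two S that robot robot   [S -> S that]
two two S that robot robot ⇒ two two S that that robot robot   [S -> S that]
two two S that that robot robot ⇒ two two two S robot that that robot robot   [S -> two S robot]
two two two S robot that that robot robot ⇒ two two two two S robot robot that that robot robot   [S -> two S robot]
two two two two S robot robot that that robot robot ⇒ two two two two S that robot robot that that robot robot   [S -> S that]
two two two two S that robot robot that that robot robot ⇒ two two two two robot that robot robot that that robot robot   [S -> robot]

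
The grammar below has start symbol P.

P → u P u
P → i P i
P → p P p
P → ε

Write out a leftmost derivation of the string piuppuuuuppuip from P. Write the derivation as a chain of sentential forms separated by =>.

P => pPp   [P → p P p]
pPp => piPip   [P → i P i]
piPip => piuPuip   [P → u P u]
piuPuip => piupPpuip   [P → p P p]
piupPpuip => piuppPppuip   [P → p P p]
piuppPppuip => piuppuPuppuip   [P → u P u]
piuppuPuppuip => piuppuuPuuppuip   [P → u P u]
piuppuuPuuppuip => piuppuuuuppuip   [P → ε]

P => pPp => piPip => piuPuip => piupPpuip => piuppPppuip => piuppuPuppuip => piuppuuPuuppuip => piuppuuuuppuip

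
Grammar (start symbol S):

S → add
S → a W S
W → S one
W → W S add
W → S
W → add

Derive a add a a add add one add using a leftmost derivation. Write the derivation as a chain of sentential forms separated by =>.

S => a W S => a add S => a add a W S => a add a S one S => a add a a W S one S => a add a a S S one S => a add a a add S one S => a add a a add add one S => a add a a add add one add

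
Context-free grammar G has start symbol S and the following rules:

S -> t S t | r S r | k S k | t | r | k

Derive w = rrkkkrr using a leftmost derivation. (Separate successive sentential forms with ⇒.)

S ⇒ rSr   [S -> r S r]
rSr ⇒ rrSrr   [S -> r S r]
rrSrr ⇒ rrkSkrr   [S -> k S k]
rrkSkrr ⇒ rrkkkrr   [S -> k]

S ⇒ rSr ⇒ rrSrr ⇒ rrkSkrr ⇒ rrkkkrr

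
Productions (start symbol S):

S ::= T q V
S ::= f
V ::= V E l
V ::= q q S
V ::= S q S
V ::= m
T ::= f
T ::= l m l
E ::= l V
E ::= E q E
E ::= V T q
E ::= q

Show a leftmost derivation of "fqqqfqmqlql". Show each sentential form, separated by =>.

S => TqV => fqV => fqVEl => fqVElEl => fqqqSElEl => fqqqTqVElEl => fqqqfqVElEl => fqqqfqmElEl => fqqqfqmqlEl => fqqqfqmqlql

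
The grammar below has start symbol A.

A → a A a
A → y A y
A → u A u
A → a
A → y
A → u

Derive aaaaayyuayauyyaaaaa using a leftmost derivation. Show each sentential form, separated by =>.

A => aAa   [A → a A a]
aAa => aaAaa   [A → a A a]
aaAaa => aaaAaaa   [A → a A a]
aaaAaaa => aaaaAaaaa   [A → a A a]
aaaaAaaaa => aaaaaAaaaaa   [A → a A a]
aaaaaAaaaaa => aaaaayAyaaaaa   [A → y A y]
aaaaayAyaaaaa => aaaaayyAyyaaaaa   [A → y A y]
aaaaayyAyyaaaaa => aaaaayyuAuyyaaaaa   [A → u A u]
aaaaayyuAuyyaaaaa => aaaaayyuaAauyyaaaaa   [A → a A a]
aaaaayyuaAauyyaaaaa => aaaaayyuayauyyaaaaa   [A → y]

A => aAa => aaAaa => aaaAaaa => aaaaAaaaa => aaaaaAaaaaa => aaaaayAyaaaaa => aaaaayyAyyaaaaa => aaaaayyuAuyyaaaaa => aaaaayyuaAauyyaaaaa => aaaaayyuayauyyaaaaa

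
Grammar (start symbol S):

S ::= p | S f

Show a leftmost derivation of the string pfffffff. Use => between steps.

S => Sf => Sff => Sfff => Sffff => Sfffff => Sffffff => Sfffffff => pfffffff

S => Sf   [S ::= S f]
Sf => Sff   [S ::= S f]
Sff => Sfff   [S ::= S f]
Sfff => Sffff   [S ::= S f]
Sffff => Sfffff   [S ::= S f]
Sfffff => Sffffff   [S ::= S f]
Sffffff => Sfffffff   [S ::= S f]
Sfffffff => pfffffff   [S ::= p]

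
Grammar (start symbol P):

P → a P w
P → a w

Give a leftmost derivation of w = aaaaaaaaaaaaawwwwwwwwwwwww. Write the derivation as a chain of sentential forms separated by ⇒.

P ⇒ aPw ⇒ aaPww ⇒ aaaPwww ⇒ aaaaPwwww ⇒ aaaaaPwwwww ⇒ aaaaaaPwwwwww ⇒ aaaaaaaPwwwwwww ⇒ aaaaaaaaPwwwwwwww ⇒ aaaaaaaaaPwwwwwwwww ⇒ aaaaaaaaaaPwwwwwwwwww ⇒ aaaaaaaaaaaPwwwwwwwwwww ⇒ aaaaaaaaaaaaPwwwwwwwwwwww ⇒ aaaaaaaaaaaaawwwwwwwwwwwww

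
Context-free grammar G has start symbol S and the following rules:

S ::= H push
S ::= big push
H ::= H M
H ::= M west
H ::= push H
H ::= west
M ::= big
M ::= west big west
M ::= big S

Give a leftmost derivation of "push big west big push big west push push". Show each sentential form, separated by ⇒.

S ⇒ H push ⇒ H M push ⇒ push H M push ⇒ push M west M push ⇒ push big west M push ⇒ push big west big S push ⇒ push big west big H push push ⇒ push big west big push H push push ⇒ push big west big push M west push push ⇒ push big west big push big west push push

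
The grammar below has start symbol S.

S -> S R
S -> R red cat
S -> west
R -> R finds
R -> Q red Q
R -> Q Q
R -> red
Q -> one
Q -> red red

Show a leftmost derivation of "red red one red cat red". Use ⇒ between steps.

S ⇒ S R ⇒ R red cat R ⇒ Q Q red cat R ⇒ red red Q red cat R ⇒ red red one red cat R ⇒ red red one red cat red

S ⇒ S R   [S -> S R]
S R ⇒ R red cat R   [S -> R red cat]
R red cat R ⇒ Q Q red cat R   [R -> Q Q]
Q Q red cat R ⇒ red red Q red cat R   [Q -> red red]
red red Q red cat R ⇒ red red one red cat R   [Q -> one]
red red one red cat R ⇒ red red one red cat red   [R -> red]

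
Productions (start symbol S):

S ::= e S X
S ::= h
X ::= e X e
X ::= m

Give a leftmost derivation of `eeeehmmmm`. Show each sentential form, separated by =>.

S => eSX => eeSXX => eeeSXXX => eeeeSXXXX => eeeehXXXX => eeeehmXXX => eeeehmmXX => eeeehmmmX => eeeehmmmm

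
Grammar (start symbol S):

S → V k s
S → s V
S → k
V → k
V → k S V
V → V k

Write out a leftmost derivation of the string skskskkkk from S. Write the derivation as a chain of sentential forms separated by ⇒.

S ⇒ sV   [S → s V]
sV ⇒ skSV   [V → k S V]
skSV ⇒ sksVV   [S → s V]
sksVV ⇒ skskSVV   [V → k S V]
skskSVV ⇒ sksksVVV   [S → s V]
sksksVVV ⇒ sksksVkVV   [V → V k]
sksksVkVV ⇒ skskskkVV   [V → k]
skskskkVV ⇒ skskskkkV   [V → k]
skskskkkV ⇒ skskskkkk   [V → k]

S ⇒ sV ⇒ skSV ⇒ sksVV ⇒ skskSVV ⇒ sksksVVV ⇒ sksksVkVV ⇒ skskskkVV ⇒ skskskkkV ⇒ skskskkkk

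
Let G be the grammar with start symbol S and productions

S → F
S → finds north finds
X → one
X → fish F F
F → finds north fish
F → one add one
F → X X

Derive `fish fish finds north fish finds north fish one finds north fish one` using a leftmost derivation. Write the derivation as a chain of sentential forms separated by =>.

S => F   [S → F]
F => X X   [F → X X]
X X => fish F F X   [X → fish F F]
fish F F X => fish X X F X   [F → X X]
fish X X F X => fish fish F F X F X   [X → fish F F]
fish fish F F X F X => fish fish finds north fish F X F X   [F → finds north fish]
fish fish finds north fish F X F X => fish fish finds north fish finds north fish X F X   [F → finds north fish]
fish fish finds north fish finds north fish X F X => fish fish finds north fish finds north fish one F X   [X → one]
fish fish finds north fish finds north fish one F X => fish fish finds north fish finds north fish one finds north fish X   [F → finds north fish]
fish fish finds north fish finds north fish one finds north fish X => fish fish finds north fish finds north fish one finds north fish one   [X → one]

S => F => X X => fish F F X => fish X X F X => fish fish F F X F X => fish fish finds north fish F X F X => fish fish finds north fish finds north fish X F X => fish fish finds north fish finds north fish one F X => fish fish finds north fish finds north fish one finds north fish X => fish fish finds north fish finds north fish one finds north fish one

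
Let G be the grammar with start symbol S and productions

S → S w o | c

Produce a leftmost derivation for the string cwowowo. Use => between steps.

S => Swo   [S → S w o]
Swo => Swowo   [S → S w o]
Swowo => Swowowo   [S → S w o]
Swowowo => cwowowo   [S → c]

S => Swo => Swowo => Swowowo => cwowowo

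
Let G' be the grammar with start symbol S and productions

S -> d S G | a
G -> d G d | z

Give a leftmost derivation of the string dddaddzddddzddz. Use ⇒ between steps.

S ⇒ dSG   [S -> d S G]
dSG ⇒ ddSGG   [S -> d S G]
ddSGG ⇒ dddSGGG   [S -> d S G]
dddSGGG ⇒ dddaGGG   [S -> a]
dddaGGG ⇒ dddadGdGG   [G -> d G d]
dddadGdGG ⇒ dddaddGddGG   [G -> d G d]
dddaddGddGG ⇒ dddaddzddGG   [G -> z]
dddaddzddGG ⇒ dddaddzdddGdG   [G -> d G d]
dddaddzdddGdG ⇒ dddaddzddddGddG   [G -> d G d]
dddaddzddddGddG ⇒ dddaddzddddzddG   [G -> z]
dddaddzddddzddG ⇒ dddaddzddddzddz   [G -> z]

S⇒dSG⇒ddSGG⇒dddSGGG⇒dddaGGG⇒dddadGdGG⇒dddaddGddGG⇒dddaddzddGG⇒dddaddzdddGdG⇒dddaddzddddGddG⇒dddaddzddddzddG⇒dddaddzddddzddz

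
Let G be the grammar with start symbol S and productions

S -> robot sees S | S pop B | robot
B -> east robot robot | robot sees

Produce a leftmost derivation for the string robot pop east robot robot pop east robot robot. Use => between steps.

S => S pop B   [S -> S pop B]
S pop B => S pop B pop B   [S -> S pop B]
S pop B pop B => robot pop B pop B   [S -> robot]
robot pop B pop B => robot pop east robot robot pop B   [B -> east robot robot]
robot pop east robot robot pop B => robot pop east robot robot pop east robot robot   [B -> east robot robot]

S => S pop B => S pop B pop B => robot pop B pop B => robot pop east robot robot pop B => robot pop east robot robot pop east robot robot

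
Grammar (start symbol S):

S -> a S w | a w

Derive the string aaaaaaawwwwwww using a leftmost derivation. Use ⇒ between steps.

S ⇒ aSw   [S -> a S w]
aSw ⇒ aaSww   [S -> a S w]
aaSww ⇒ aaaSwww   [S -> a S w]
aaaSwww ⇒ aaaaSwwww   [S -> a S w]
aaaaSwwww ⇒ aaaaaSwwwww   [S -> a S w]
aaaaaSwwwww ⇒ aaaaaaSwwwwww   [S -> a S w]
aaaaaaSwwwwww ⇒ aaaaaaawwwwwww   [S -> a w]

S⇒aSw⇒aaSww⇒aaaSwww⇒aaaaSwwww⇒aaaaaSwwwww⇒aaaaaaSwwwwww⇒aaaaaaawwwwwww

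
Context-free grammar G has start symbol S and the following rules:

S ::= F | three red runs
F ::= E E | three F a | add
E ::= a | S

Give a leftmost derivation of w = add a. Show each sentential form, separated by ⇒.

S ⇒ F   [S ::= F]
F ⇒ E E   [F ::= E E]
E E ⇒ S E   [E ::= S]
S E ⇒ F E   [S ::= F]
F E ⇒ add E   [F ::= add]
add E ⇒ add a   [E ::= a]

S ⇒ F ⇒ E E ⇒ S E ⇒ F E ⇒ add E ⇒ add a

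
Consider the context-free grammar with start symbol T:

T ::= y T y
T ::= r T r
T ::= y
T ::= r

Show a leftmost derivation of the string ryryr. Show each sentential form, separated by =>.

T => rTr   [T ::= r T r]
rTr => ryTyr   [T ::= y T y]
ryTyr => ryryr   [T ::= r]

T=>rTr=>ryTyr=>ryryr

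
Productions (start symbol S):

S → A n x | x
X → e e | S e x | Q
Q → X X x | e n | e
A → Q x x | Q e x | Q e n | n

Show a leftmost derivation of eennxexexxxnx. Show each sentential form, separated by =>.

S => Anx => Qxxnx => XXxxxnx => SexXxxxnx => AnxexXxxxnx => QennxexXxxxnx => eennxexXxxxnx => eennxexQxxxnx => eennxexexxxnx

S => Anx   [S → A n x]
Anx => Qxxnx   [A → Q x x]
Qxxnx => XXxxxnx   [Q → X X x]
XXxxxnx => SexXxxxnx   [X → S e x]
SexXxxxnx => AnxexXxxxnx   [S → A n x]
AnxexXxxxnx => QennxexXxxxnx   [A → Q e n]
QennxexXxxxnx => eennxexXxxxnx   [Q → e]
eennxexXxxxnx => eennxexQxxxnx   [X → Q]
eennxexQxxxnx => eennxexexxxnx   [Q → e]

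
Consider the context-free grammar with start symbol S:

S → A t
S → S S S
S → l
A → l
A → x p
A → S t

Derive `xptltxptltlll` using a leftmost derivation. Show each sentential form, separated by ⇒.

S⇒SSS⇒SSSSS⇒SSSSSSS⇒AtSSSSSS⇒xptSSSSSS⇒xptAtSSSSS⇒xptltSSSSS⇒xptltAtSSSS⇒xptltxptSSSS⇒xptltxptAtSSS⇒xptltxptltSSS⇒xptltxptltlSS⇒xptltxptltllS⇒xptltxptltlll

S ⇒ SSS   [S → S S S]
SSS ⇒ SSSSS   [S → S S S]
SSSSS ⇒ SSSSSSS   [S → S S S]
SSSSSSS ⇒ AtSSSSSS   [S → A t]
AtSSSSSS ⇒ xptSSSSSS   [A → x p]
xptSSSSSS ⇒ xptAtSSSSS   [S → A t]
xptAtSSSSS ⇒ xptltSSSSS   [A → l]
xptltSSSSS ⇒ xptltAtSSSS   [S → A t]
xptltAtSSSS ⇒ xptltxptSSSS   [A → x p]
xptltxptSSSS ⇒ xptltxptAtSSS   [S → A t]
xptltxptAtSSS ⇒ xptltxptltSSS   [A → l]
xptltxptltSSS ⇒ xptltxptltlSS   [S → l]
xptltxptltlSS ⇒ xptltxptltllS   [S → l]
xptltxptltllS ⇒ xptltxptltlll   [S → l]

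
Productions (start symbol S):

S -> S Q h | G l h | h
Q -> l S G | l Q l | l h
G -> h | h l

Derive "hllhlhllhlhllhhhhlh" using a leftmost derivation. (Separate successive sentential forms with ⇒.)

S ⇒ SQh   [S -> S Q h]
SQh ⇒ GlhQh   [S -> G l h]
GlhQh ⇒ hllhQh   [G -> h l]
hllhQh ⇒ hllhlSGh   [Q -> l S G]
hllhlSGh ⇒ hllhlSQhGh   [S -> S Q h]
hllhlSQhGh ⇒ hllhlGlhQhGh   [S -> G l h]
hllhlGlhQhGh ⇒ hllhlhllhQhGh   [G -> h l]
hllhlhllhQhGh ⇒ hllhlhllhlSGhGh   [Q -> l S G]
hllhlhllhlSGhGh ⇒ hllhlhllhlGlhGhGh   [S -> G l h]
hllhlhllhlGlhGhGh ⇒ hllhlhllhlhllhGhGh   [G -> h l]
hllhlhllhlhllhGhGh ⇒ hllhlhllhlhllhhhGh   [G -> h]
hllhlhllhlhllhhhGh ⇒ hllhlhllhlhllhhhhlh   [G -> h l]

S ⇒ SQh ⇒ GlhQh ⇒ hllhQh ⇒ hllhlSGh ⇒ hllhlSQhGh ⇒ hllhlGlhQhGh ⇒ hllhlhllhQhGh ⇒ hllhlhllhlSGhGh ⇒ hllhlhllhlGlhGhGh ⇒ hllhlhllhlhllhGhGh ⇒ hllhlhllhlhllhhhGh ⇒ hllhlhllhlhllhhhhlh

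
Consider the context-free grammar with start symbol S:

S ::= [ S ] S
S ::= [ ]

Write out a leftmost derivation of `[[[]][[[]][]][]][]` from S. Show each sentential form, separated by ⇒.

S ⇒ [S]S   [S ::= [ S ] S]
[S]S ⇒ [[S]S]S   [S ::= [ S ] S]
[[S]S]S ⇒ [[[]]S]S   [S ::= [ ]]
[[[]]S]S ⇒ [[[]][S]S]S   [S ::= [ S ] S]
[[[]][S]S]S ⇒ [[[]][[S]S]S]S   [S ::= [ S ] S]
[[[]][[S]S]S]S ⇒ [[[]][[[]]S]S]S   [S ::= [ ]]
[[[]][[[]]S]S]S ⇒ [[[]][[[]][]]S]S   [S ::= [ ]]
[[[]][[[]][]]S]S ⇒ [[[]][[[]][]][]]S   [S ::= [ ]]
[[[]][[[]][]][]]S ⇒ [[[]][[[]][]][]][]   [S ::= [ ]]

S⇒[S]S⇒[[S]S]S⇒[[[]]S]S⇒[[[]][S]S]S⇒[[[]][[S]S]S]S⇒[[[]][[[]]S]S]S⇒[[[]][[[]][]]S]S⇒[[[]][[[]][]][]]S⇒[[[]][[[]][]][]][]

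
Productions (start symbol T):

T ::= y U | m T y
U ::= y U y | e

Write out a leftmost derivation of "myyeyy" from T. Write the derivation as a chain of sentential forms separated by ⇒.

T ⇒ mTy   [T ::= m T y]
mTy ⇒ myUy   [T ::= y U]
myUy ⇒ myyUyy   [U ::= y U y]
myyUyy ⇒ myyeyy   [U ::= e]

T ⇒ mTy ⇒ myUy ⇒ myyUyy ⇒ myyeyy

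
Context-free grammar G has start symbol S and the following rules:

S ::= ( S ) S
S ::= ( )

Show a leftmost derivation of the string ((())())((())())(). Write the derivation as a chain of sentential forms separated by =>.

S => (S)S   [S ::= ( S ) S]
(S)S => ((S)S)S   [S ::= ( S ) S]
((S)S)S => ((())S)S   [S ::= ( )]
((())S)S => ((())())S   [S ::= ( )]
((())())S => ((())())(S)S   [S ::= ( S ) S]
((())())(S)S => ((())())((S)S)S   [S ::= ( S ) S]
((())())((S)S)S => ((())())((())S)S   [S ::= ( )]
((())())((())S)S => ((())())((())())S   [S ::= ( )]
((())())((())())S => ((())())((())())()   [S ::= ( )]

S=>(S)S=>((S)S)S=>((())S)S=>((())())S=>((())())(S)S=>((())())((S)S)S=>((())())((())S)S=>((())())((())())S=>((())())((())())()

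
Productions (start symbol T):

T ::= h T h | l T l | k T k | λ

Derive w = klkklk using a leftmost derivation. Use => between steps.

T=>kTk=>klTlk=>klkTklk=>klkklk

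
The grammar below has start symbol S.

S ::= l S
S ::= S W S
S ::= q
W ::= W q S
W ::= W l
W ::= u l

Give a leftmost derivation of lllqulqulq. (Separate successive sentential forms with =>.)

S => SWS => lSWS => lSWSWS => llSWSWS => lllSWSWS => lllqWSWS => lllqulSWS => lllqulqWS => lllqulqulS => lllqulqulq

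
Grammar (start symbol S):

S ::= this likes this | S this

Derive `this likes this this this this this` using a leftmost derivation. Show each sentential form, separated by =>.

S => S this => S this this => S this this this => S this this this this => this likes this this this this this

S => S this   [S ::= S this]
S this => S this this   [S ::= S this]
S this this => S this this this   [S ::= S this]
S this this this => S this this this this   [S ::= S this]
S this this this this => this likes this this this this this   [S ::= this likes this]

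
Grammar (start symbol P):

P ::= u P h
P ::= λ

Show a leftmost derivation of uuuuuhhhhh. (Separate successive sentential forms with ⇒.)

P ⇒ uPh   [P ::= u P h]
uPh ⇒ uuPhh   [P ::= u P h]
uuPhh ⇒ uuuPhhh   [P ::= u P h]
uuuPhhh ⇒ uuuuPhhhh   [P ::= u P h]
uuuuPhhhh ⇒ uuuuuPhhhhh   [P ::= u P h]
uuuuuPhhhhh ⇒ uuuuuhhhhh   [P ::= λ]

P⇒uPh⇒uuPhh⇒uuuPhhh⇒uuuuPhhhh⇒uuuuuPhhhhh⇒uuuuuhhhhh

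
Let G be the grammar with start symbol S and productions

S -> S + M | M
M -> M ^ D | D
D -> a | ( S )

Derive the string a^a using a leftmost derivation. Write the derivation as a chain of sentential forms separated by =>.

S=>M=>M^D=>D^D=>a^D=>a^a

S => M   [S -> M]
M => M^D   [M -> M ^ D]
M^D => D^D   [M -> D]
D^D => a^D   [D -> a]
a^D => a^a   [D -> a]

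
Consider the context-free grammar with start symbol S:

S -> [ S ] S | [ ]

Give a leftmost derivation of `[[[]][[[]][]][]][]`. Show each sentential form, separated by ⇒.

S ⇒ [S]S   [S -> [ S ] S]
[S]S ⇒ [[S]S]S   [S -> [ S ] S]
[[S]S]S ⇒ [[[]]S]S   [S -> [ ]]
[[[]]S]S ⇒ [[[]][S]S]S   [S -> [ S ] S]
[[[]][S]S]S ⇒ [[[]][[S]S]S]S   [S -> [ S ] S]
[[[]][[S]S]S]S ⇒ [[[]][[[]]S]S]S   [S -> [ ]]
[[[]][[[]]S]S]S ⇒ [[[]][[[]][]]S]S   [S -> [ ]]
[[[]][[[]][]]S]S ⇒ [[[]][[[]][]][]]S   [S -> [ ]]
[[[]][[[]][]][]]S ⇒ [[[]][[[]][]][]][]   [S -> [ ]]

S ⇒ [S]S ⇒ [[S]S]S ⇒ [[[]]S]S ⇒ [[[]][S]S]S ⇒ [[[]][[S]S]S]S ⇒ [[[]][[[]]S]S]S ⇒ [[[]][[[]][]]S]S ⇒ [[[]][[[]][]][]]S ⇒ [[[]][[[]][]][]][]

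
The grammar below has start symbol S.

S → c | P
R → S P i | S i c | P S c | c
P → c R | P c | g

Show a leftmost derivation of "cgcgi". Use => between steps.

S => P => cR => cSPi => cPPi => cPcPi => cgcPi => cgcgi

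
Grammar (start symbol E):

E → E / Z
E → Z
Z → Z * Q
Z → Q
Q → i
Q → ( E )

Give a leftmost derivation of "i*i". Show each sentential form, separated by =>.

E => Z   [E → Z]
Z => Z*Q   [Z → Z * Q]
Z*Q => Q*Q   [Z → Q]
Q*Q => i*Q   [Q → i]
i*Q => i*i   [Q → i]

E => Z => Z*Q => Q*Q => i*Q => i*i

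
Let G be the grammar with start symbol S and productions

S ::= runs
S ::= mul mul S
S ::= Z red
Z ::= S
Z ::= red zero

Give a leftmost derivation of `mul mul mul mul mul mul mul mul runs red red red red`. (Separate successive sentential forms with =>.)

S => Z red => S red => mul mul S red => mul mul Z red red => mul mul S red red => mul mul mul mul S red red => mul mul mul mul Z red red red => mul mul mul mul S red red red => mul mul mul mul mul mul S red red red => mul mul mul mul mul mul Z red red red red => mul mul mul mul mul mul S red red red red => mul mul mul mul mul mul mul mul S red red red red => mul mul mul mul mul mul mul mul runs red red red red

S => Z red   [S ::= Z red]
Z red => S red   [Z ::= S]
S red => mul mul S red   [S ::= mul mul S]
mul mul S red => mul mul Z red red   [S ::= Z red]
mul mul Z red red => mul mul S red red   [Z ::= S]
mul mul S red red => mul mul mul mul S red red   [S ::= mul mul S]
mul mul mul mul S red red => mul mul mul mul Z red red red   [S ::= Z red]
mul mul mul mul Z red red red => mul mul mul mul S red red red   [Z ::= S]
mul mul mul mul S red red red => mul mul mul mul mul mul S red red red   [S ::= mul mul S]
mul mul mul mul mul mul S red red red => mul mul mul mul mul mul Z red red red red   [S ::= Z red]
mul mul mul mul mul mul Z red red red red => mul mul mul mul mul mul S red red red red   [Z ::= S]
mul mul mul mul mul mul S red red red red => mul mul mul mul mul mul mul mul S red red red red   [S ::= mul mul S]
mul mul mul mul mul mul mul mul S red red red red => mul mul mul mul mul mul mul mul runs red red red red   [S ::= runs]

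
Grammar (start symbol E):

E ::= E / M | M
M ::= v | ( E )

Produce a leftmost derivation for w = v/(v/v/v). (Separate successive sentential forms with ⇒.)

E ⇒ E/M ⇒ M/M ⇒ v/M ⇒ v/(E) ⇒ v/(E/M) ⇒ v/(E/M/M) ⇒ v/(M/M/M) ⇒ v/(v/M/M) ⇒ v/(v/v/M) ⇒ v/(v/v/v)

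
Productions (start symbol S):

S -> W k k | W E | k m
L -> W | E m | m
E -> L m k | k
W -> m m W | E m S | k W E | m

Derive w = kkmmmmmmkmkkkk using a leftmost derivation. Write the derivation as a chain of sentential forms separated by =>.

S => WE => kWEE => kkWEEE => kkmmWEEE => kkmmmmWEEE => kkmmmmmmWEEE => kkmmmmmmkWEEEE => kkmmmmmmkmEEEE => kkmmmmmmkmkEEE => kkmmmmmmkmkkEE => kkmmmmmmkmkkkE => kkmmmmmmkmkkkk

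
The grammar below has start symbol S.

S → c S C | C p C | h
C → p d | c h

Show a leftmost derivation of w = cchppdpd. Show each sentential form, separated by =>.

S => cSC   [S → c S C]
cSC => cCpCC   [S → C p C]
cCpCC => cchpCC   [C → c h]
cchpCC => cchppdC   [C → p d]
cchppdC => cchppdpd   [C → p d]

S=>cSC=>cCpCC=>cchpCC=>cchppdC=>cchppdpd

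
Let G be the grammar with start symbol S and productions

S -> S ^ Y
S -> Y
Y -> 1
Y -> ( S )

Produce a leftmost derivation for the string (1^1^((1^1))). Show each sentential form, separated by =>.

S => Y   [S -> Y]
Y => (S)   [Y -> ( S )]
(S) => (S^Y)   [S -> S ^ Y]
(S^Y) => (S^Y^Y)   [S -> S ^ Y]
(S^Y^Y) => (Y^Y^Y)   [S -> Y]
(Y^Y^Y) => (1^Y^Y)   [Y -> 1]
(1^Y^Y) => (1^1^Y)   [Y -> 1]
(1^1^Y) => (1^1^(S))   [Y -> ( S )]
(1^1^(S)) => (1^1^(Y))   [S -> Y]
(1^1^(Y)) => (1^1^((S)))   [Y -> ( S )]
(1^1^((S))) => (1^1^((S^Y)))   [S -> S ^ Y]
(1^1^((S^Y))) => (1^1^((Y^Y)))   [S -> Y]
(1^1^((Y^Y))) => (1^1^((1^Y)))   [Y -> 1]
(1^1^((1^Y))) => (1^1^((1^1)))   [Y -> 1]

S => Y => (S) => (S^Y) => (S^Y^Y) => (Y^Y^Y) => (1^Y^Y) => (1^1^Y) => (1^1^(S)) => (1^1^(Y)) => (1^1^((S))) => (1^1^((S^Y))) => (1^1^((Y^Y))) => (1^1^((1^Y))) => (1^1^((1^1)))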